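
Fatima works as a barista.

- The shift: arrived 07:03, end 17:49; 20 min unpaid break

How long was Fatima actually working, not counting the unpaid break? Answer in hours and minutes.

10 h 26 min

The shift: 07:03–17:49 = 10 h 46 min; less 20 min break → 10 h 26 min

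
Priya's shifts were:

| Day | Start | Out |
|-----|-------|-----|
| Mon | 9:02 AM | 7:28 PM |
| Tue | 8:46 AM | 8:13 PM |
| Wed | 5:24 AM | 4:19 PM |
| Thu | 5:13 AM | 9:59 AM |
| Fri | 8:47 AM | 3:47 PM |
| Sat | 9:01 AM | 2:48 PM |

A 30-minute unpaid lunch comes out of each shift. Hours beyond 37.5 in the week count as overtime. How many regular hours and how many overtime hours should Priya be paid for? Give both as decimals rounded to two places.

Regular 37.50 hours, overtime 9.85 hours

Mon: 9:02 AM–7:28 PM = 10 h 26 min; less 30 min break → 9 h 56 min
Tue: 8:46 AM–8:13 PM = 11 h 27 min; less 30 min break → 10 h 57 min
Wed: 5:24 AM–4:19 PM = 10 h 55 min; less 30 min break → 10 h 25 min
Thu: 5:13 AM–9:59 AM = 4 h 46 min; less 30 min break → 4 h 16 min
Fri: 8:47 AM–3:47 PM = 7 h 0 min; less 30 min break → 6 h 30 min
Sat: 9:01 AM–2:48 PM = 5 h 47 min; less 30 min break → 5 h 17 min
Total worked: 47 h 21 min = 47.35 h.
Threshold 37.5 h → overtime 9 h 51 min, regular 37 h 30 min.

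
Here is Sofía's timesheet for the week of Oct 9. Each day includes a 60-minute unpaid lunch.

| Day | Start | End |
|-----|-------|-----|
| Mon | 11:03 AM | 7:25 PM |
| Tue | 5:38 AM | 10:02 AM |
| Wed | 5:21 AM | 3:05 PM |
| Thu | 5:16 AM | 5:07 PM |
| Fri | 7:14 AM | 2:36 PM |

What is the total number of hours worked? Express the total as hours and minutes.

36 h 43 min

Mon: 11:03 AM–7:25 PM = 8 h 22 min; less 60 min break → 7 h 22 min
Tue: 5:38 AM–10:02 AM = 4 h 24 min; less 60 min break → 3 h 24 min
Wed: 5:21 AM–3:05 PM = 9 h 44 min; less 60 min break → 8 h 44 min
Thu: 5:16 AM–5:07 PM = 11 h 51 min; less 60 min break → 10 h 51 min
Fri: 7:14 AM–2:36 PM = 7 h 22 min; less 60 min break → 6 h 22 min
Total: 7 h 22 min + 3 h 24 min + 8 h 44 min + 10 h 51 min + 6 h 22 min = 36 h 43 min.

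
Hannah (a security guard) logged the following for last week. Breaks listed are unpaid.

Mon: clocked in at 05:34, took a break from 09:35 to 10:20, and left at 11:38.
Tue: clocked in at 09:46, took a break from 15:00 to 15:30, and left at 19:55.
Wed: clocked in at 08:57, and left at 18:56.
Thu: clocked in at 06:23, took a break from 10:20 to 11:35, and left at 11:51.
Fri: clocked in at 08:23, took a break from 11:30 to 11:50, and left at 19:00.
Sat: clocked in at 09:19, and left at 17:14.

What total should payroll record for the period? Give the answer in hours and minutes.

Mon: 05:34–11:38 = 6 h 4 min; less 45 min break → 5 h 19 min
Tue: 09:46–19:55 = 10 h 9 min; less 30 min break → 9 h 39 min
Wed: 08:57–18:56 = 9 h 59 min
Thu: 06:23–11:51 = 5 h 28 min; less 75 min break → 4 h 13 min
Fri: 08:23–19:00 = 10 h 37 min; less 20 min break → 10 h 17 min
Sat: 09:19–17:14 = 7 h 55 min
Total: 5 h 19 min + 9 h 39 min + 9 h 59 min + 4 h 13 min + 10 h 17 min + 7 h 55 min = 47 h 22 min.

47 h 22 min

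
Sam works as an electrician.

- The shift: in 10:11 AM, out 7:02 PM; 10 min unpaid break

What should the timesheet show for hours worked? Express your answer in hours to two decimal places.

8.68 hours

The shift: 10:11 AM–7:02 PM = 8 h 51 min; less 10 min break → 8 h 41 min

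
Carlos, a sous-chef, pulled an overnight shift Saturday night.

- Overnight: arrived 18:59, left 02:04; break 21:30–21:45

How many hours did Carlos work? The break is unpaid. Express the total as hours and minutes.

Overnight: 18:59 → midnight = 5 h 1 min; midnight → 02:04 = 2 h 4 min; span 7 h 5 min; less 15 min break → 6 h 50 min

6 h 50 min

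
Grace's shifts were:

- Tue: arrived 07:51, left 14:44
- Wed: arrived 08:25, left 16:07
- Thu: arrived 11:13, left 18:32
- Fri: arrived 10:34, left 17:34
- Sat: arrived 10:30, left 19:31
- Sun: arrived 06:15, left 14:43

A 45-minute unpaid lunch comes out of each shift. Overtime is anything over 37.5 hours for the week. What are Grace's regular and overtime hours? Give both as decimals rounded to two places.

Tue: 07:51–14:44 = 6 h 53 min; less 45 min break → 6 h 8 min
Wed: 08:25–16:07 = 7 h 42 min; less 45 min break → 6 h 57 min
Thu: 11:13–18:32 = 7 h 19 min; less 45 min break → 6 h 34 min
Fri: 10:34–17:34 = 7 h 0 min; less 45 min break → 6 h 15 min
Sat: 10:30–19:31 = 9 h 1 min; less 45 min break → 8 h 16 min
Sun: 06:15–14:43 = 8 h 28 min; less 45 min break → 7 h 43 min
Total worked: 41 h 53 min = 41.88 h.
Threshold 37.5 h → overtime 4 h 23 min, regular 37 h 30 min.

Regular 37.50 hours, overtime 4.38 hours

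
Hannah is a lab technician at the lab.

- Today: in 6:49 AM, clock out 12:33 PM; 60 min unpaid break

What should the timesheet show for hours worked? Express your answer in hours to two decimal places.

4.73 hours

Today: 6:49 AM–12:33 PM = 5 h 44 min; less 60 min break → 4 h 44 min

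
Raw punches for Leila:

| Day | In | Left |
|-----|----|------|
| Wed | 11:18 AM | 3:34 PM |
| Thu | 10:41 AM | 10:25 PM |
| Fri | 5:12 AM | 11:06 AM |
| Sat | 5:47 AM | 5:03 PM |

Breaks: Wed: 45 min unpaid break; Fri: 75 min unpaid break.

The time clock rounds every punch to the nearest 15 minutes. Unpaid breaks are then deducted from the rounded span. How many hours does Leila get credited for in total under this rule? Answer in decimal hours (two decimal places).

Wed: in 11:18 AM→11:15 AM, out 3:34 PM→3:30 PM; 4 h 15 min − 45 min = 3 h 30 min
Thu: in 10:41 AM→10:45 AM, out 10:25 PM→10:30 PM; 11 h 45 min
Fri: in 5:12 AM→5:15 AM, out 11:06 AM→11:00 AM; 5 h 45 min − 75 min = 4 h 30 min
Sat: in 5:47 AM→5:45 AM, out 5:03 PM→5:00 PM; 11 h 15 min
Total credited: 31 h 0 min.

31.00 hours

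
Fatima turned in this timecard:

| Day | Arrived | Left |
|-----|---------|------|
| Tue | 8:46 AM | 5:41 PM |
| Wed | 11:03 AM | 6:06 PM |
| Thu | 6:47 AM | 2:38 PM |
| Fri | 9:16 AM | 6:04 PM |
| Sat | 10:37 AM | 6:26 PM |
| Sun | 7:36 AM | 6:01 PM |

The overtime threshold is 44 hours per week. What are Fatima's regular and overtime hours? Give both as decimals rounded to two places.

Tue: 8:46 AM–5:41 PM = 8 h 55 min
Wed: 11:03 AM–6:06 PM = 7 h 3 min
Thu: 6:47 AM–2:38 PM = 7 h 51 min
Fri: 9:16 AM–6:04 PM = 8 h 48 min
Sat: 10:37 AM–6:26 PM = 7 h 49 min
Sun: 7:36 AM–6:01 PM = 10 h 25 min
Total worked: 50 h 51 min = 50.85 h.
Threshold 44 h → overtime 6 h 51 min, regular 44 h 0 min.

Regular 44.00 hours, overtime 6.85 hours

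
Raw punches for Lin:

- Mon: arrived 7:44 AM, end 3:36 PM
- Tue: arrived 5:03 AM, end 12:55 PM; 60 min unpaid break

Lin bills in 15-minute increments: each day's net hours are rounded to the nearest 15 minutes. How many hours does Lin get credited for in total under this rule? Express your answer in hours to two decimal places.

14.50 hours

Mon: 7:44 AM–3:36 PM = 7 h 52 min → rounds to 7 h 45 min
Tue: 5:03 AM–12:55 PM = 7 h 52 min − 60 min = 6 h 52 min → rounds to 6 h 45 min
Total credited: 14 h 30 min.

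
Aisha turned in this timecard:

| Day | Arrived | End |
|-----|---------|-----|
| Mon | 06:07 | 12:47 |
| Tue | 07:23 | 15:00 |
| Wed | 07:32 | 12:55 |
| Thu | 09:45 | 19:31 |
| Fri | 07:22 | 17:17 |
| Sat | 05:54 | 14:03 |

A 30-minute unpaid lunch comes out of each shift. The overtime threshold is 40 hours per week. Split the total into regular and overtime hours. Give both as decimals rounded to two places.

Regular 40.00 hours, overtime 4.50 hours

Mon: 06:07–12:47 = 6 h 40 min; less 30 min break → 6 h 10 min
Tue: 07:23–15:00 = 7 h 37 min; less 30 min break → 7 h 7 min
Wed: 07:32–12:55 = 5 h 23 min; less 30 min break → 4 h 53 min
Thu: 09:45–19:31 = 9 h 46 min; less 30 min break → 9 h 16 min
Fri: 07:22–17:17 = 9 h 55 min; less 30 min break → 9 h 25 min
Sat: 05:54–14:03 = 8 h 9 min; less 30 min break → 7 h 39 min
Total worked: 44 h 30 min = 44.50 h.
Threshold 40 h → overtime 4 h 30 min, regular 40 h 0 min.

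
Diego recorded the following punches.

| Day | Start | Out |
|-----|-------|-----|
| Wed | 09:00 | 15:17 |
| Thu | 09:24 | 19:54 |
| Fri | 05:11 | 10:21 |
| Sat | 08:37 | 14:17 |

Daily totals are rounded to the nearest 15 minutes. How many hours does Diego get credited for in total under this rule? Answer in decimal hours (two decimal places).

Wed: 09:00–15:17 = 6 h 17 min → rounds to 6 h 15 min
Thu: 09:24–19:54 = 10 h 30 min → rounds to 10 h 30 min
Fri: 05:11–10:21 = 5 h 10 min → rounds to 5 h 15 min
Sat: 08:37–14:17 = 5 h 40 min → rounds to 5 h 45 min
Total credited: 27 h 45 min.

27.75 hours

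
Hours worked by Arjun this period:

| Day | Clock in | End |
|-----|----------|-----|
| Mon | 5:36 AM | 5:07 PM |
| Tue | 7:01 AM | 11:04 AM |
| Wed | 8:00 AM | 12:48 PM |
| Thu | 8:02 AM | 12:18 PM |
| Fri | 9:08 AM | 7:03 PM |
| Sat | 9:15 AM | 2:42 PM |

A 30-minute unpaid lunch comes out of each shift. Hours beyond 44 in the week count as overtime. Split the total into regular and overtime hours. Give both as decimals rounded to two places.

Regular 37.00 hours, overtime 0.00 hours

Mon: 5:36 AM–5:07 PM = 11 h 31 min; less 30 min break → 11 h 1 min
Tue: 7:01 AM–11:04 AM = 4 h 3 min; less 30 min break → 3 h 33 min
Wed: 8:00 AM–12:48 PM = 4 h 48 min; less 30 min break → 4 h 18 min
Thu: 8:02 AM–12:18 PM = 4 h 16 min; less 30 min break → 3 h 46 min
Fri: 9:08 AM–7:03 PM = 9 h 55 min; less 30 min break → 9 h 25 min
Sat: 9:15 AM–2:42 PM = 5 h 27 min; less 30 min break → 4 h 57 min
Total worked: 37 h 0 min = 37.00 h.
Threshold 44 h → overtime 0 h 0 min, regular 37 h 0 min.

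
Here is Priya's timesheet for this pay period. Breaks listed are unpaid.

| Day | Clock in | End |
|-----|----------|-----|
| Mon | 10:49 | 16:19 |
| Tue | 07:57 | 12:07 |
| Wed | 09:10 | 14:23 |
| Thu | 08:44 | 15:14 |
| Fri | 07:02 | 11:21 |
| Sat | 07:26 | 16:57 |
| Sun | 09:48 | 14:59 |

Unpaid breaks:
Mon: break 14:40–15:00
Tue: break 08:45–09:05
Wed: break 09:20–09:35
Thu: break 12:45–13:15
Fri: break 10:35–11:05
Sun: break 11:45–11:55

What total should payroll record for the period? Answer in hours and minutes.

Mon: 10:49–16:19 = 5 h 30 min; less 20 min break → 5 h 10 min
Tue: 07:57–12:07 = 4 h 10 min; less 20 min break → 3 h 50 min
Wed: 09:10–14:23 = 5 h 13 min; less 15 min break → 4 h 58 min
Thu: 08:44–15:14 = 6 h 30 min; less 30 min break → 6 h 0 min
Fri: 07:02–11:21 = 4 h 19 min; less 30 min break → 3 h 49 min
Sat: 07:26–16:57 = 9 h 31 min
Sun: 09:48–14:59 = 5 h 11 min; less 10 min break → 5 h 1 min
Total: 5 h 10 min + 3 h 50 min + 4 h 58 min + 6 h 0 min + 3 h 49 min + 9 h 31 min + 5 h 1 min = 38 h 19 min.

38 h 19 min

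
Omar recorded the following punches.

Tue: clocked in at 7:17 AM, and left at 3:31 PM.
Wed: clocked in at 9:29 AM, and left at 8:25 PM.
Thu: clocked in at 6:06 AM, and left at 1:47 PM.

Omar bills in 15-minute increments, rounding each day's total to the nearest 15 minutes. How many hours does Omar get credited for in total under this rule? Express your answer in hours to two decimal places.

Tue: 7:17 AM–3:31 PM = 8 h 14 min → rounds to 8 h 15 min
Wed: 9:29 AM–8:25 PM = 10 h 56 min → rounds to 11 h 0 min
Thu: 6:06 AM–1:47 PM = 7 h 41 min → rounds to 7 h 45 min
Total credited: 27 h 0 min.

27.00 hours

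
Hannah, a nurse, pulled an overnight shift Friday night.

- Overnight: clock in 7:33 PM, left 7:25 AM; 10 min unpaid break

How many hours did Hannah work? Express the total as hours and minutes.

Overnight: 7:33 PM → midnight = 4 h 27 min; midnight → 7:25 AM = 7 h 25 min; span 11 h 52 min; less 10 min break → 11 h 42 min

11 h 42 min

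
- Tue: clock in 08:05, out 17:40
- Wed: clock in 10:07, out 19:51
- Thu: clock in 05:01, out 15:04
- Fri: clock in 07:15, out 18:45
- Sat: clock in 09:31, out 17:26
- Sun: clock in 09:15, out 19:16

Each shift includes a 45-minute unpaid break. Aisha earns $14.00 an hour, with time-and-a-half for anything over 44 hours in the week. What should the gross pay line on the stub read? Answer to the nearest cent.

Tue: 08:05–17:40 = 9 h 35 min; less 45 min break → 8 h 50 min
Wed: 10:07–19:51 = 9 h 44 min; less 45 min break → 8 h 59 min
Thu: 05:01–15:04 = 10 h 3 min; less 45 min break → 9 h 18 min
Fri: 07:15–18:45 = 11 h 30 min; less 45 min break → 10 h 45 min
Sat: 09:31–17:26 = 7 h 55 min; less 45 min break → 7 h 10 min
Sun: 09:15–19:16 = 10 h 1 min; less 45 min break → 9 h 16 min
Total worked: 54 h 18 min = 3258 min.
Regular 44 h 0 min = 2640 min at $14.00/h; overtime 10 h 18 min = 618 min at $21.00/h.
Pay = (2640 × $14.00 + 618 × $21.00) ÷ 60 = $832.30.

$832.30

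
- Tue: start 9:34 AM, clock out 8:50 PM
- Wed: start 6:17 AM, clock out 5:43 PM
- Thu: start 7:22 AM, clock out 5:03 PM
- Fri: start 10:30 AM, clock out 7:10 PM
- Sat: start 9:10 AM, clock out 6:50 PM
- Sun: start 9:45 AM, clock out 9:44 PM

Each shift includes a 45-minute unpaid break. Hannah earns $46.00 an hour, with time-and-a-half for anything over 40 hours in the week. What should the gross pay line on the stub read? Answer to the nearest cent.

$3095.80

Tue: 9:34 AM–8:50 PM = 11 h 16 min; less 45 min break → 10 h 31 min
Wed: 6:17 AM–5:43 PM = 11 h 26 min; less 45 min break → 10 h 41 min
Thu: 7:22 AM–5:03 PM = 9 h 41 min; less 45 min break → 8 h 56 min
Fri: 10:30 AM–7:10 PM = 8 h 40 min; less 45 min break → 7 h 55 min
Sat: 9:10 AM–6:50 PM = 9 h 40 min; less 45 min break → 8 h 55 min
Sun: 9:45 AM–9:44 PM = 11 h 59 min; less 45 min break → 11 h 14 min
Total worked: 58 h 12 min = 3492 min.
Regular 40 h 0 min = 2400 min at $46.00/h; overtime 18 h 12 min = 1092 min at $69.00/h.
Pay = (2400 × $46.00 + 1092 × $69.00) ÷ 60 = $3095.80.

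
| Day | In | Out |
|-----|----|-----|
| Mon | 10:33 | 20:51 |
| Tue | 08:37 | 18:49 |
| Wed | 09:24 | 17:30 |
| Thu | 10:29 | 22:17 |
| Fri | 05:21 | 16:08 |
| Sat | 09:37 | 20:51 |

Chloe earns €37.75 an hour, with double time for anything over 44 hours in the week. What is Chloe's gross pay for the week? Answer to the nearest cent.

Mon: 10:33–20:51 = 10 h 18 min
Tue: 08:37–18:49 = 10 h 12 min
Wed: 09:24–17:30 = 8 h 6 min
Thu: 10:29–22:17 = 11 h 48 min
Fri: 05:21–16:08 = 10 h 47 min
Sat: 09:37–20:51 = 11 h 14 min
Total worked: 62 h 25 min = 3745 min.
Regular 44 h 0 min = 2640 min at €37.75/h; overtime 18 h 25 min = 1105 min at €75.50/h.
Pay = (2640 × €37.75 + 1105 × €75.50) ÷ 60 = €3051.46.

€3051.46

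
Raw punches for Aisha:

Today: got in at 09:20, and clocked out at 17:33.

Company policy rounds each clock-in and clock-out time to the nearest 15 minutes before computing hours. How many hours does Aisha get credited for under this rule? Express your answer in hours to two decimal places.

Today: in 09:20→09:15, out 17:33→17:30; 8 h 15 min

8.25 hours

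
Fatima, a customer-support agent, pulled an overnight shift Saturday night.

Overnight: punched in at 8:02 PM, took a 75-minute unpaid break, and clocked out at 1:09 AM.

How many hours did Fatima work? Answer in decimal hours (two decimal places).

3.87 hours

Overnight: 8:02 PM → midnight = 3 h 58 min; midnight → 1:09 AM = 1 h 9 min; span 5 h 7 min; less 75 min break → 3 h 52 min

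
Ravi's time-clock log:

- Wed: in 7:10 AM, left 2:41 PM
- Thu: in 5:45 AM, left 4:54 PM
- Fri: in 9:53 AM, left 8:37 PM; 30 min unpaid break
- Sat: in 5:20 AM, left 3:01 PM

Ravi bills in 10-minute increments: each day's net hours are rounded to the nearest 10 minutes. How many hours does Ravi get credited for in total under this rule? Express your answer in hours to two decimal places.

Wed: 7:10 AM–2:41 PM = 7 h 31 min → rounds to 7 h 30 min
Thu: 5:45 AM–4:54 PM = 11 h 9 min → rounds to 11 h 10 min
Fri: 9:53 AM–8:37 PM = 10 h 44 min − 30 min = 10 h 14 min → rounds to 10 h 10 min
Sat: 5:20 AM–3:01 PM = 9 h 41 min → rounds to 9 h 40 min
Total credited: 38 h 30 min.

38.50 hours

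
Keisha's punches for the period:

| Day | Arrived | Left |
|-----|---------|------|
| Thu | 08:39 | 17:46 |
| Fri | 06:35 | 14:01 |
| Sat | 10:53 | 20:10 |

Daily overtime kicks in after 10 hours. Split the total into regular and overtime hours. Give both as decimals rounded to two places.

Thu: 08:39–17:46 = 9 h 7 min
Fri: 06:35–14:01 = 7 h 26 min
Sat: 10:53–20:10 = 9 h 17 min
Thu reg 9 h 7 min / OT 0 h 0 min; Fri reg 7 h 26 min / OT 0 h 0 min; Sat reg 9 h 17 min / OT 0 h 0 min.
Totals: regular 25 h 50 min, overtime 0 h 0 min.

Regular 25.83 hours, overtime 0.00 hours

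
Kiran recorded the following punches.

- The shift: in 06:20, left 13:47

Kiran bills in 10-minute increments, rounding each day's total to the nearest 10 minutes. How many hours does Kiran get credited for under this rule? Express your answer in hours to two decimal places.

The shift: 06:20–13:47 = 7 h 27 min → rounds to 7 h 30 min

7.50 hours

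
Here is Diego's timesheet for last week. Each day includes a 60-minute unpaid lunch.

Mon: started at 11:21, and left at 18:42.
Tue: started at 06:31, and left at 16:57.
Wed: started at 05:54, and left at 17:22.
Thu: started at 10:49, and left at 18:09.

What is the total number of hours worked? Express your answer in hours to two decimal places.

32.58 hours

Mon: 11:21–18:42 = 7 h 21 min; less 60 min break → 6 h 21 min
Tue: 06:31–16:57 = 10 h 26 min; less 60 min break → 9 h 26 min
Wed: 05:54–17:22 = 11 h 28 min; less 60 min break → 10 h 28 min
Thu: 10:49–18:09 = 7 h 20 min; less 60 min break → 6 h 20 min
Total: 6 h 21 min + 9 h 26 min + 10 h 28 min + 6 h 20 min = 32 h 35 min.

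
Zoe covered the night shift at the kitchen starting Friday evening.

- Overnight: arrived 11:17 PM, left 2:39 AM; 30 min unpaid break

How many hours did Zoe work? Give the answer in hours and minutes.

2 h 52 min

Overnight: 11:17 PM → midnight = 0 h 43 min; midnight → 2:39 AM = 2 h 39 min; span 3 h 22 min; less 30 min break → 2 h 52 min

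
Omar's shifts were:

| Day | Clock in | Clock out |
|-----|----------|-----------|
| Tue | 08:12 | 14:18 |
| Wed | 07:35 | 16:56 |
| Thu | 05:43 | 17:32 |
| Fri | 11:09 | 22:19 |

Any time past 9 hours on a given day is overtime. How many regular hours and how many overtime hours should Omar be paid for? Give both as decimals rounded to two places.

Tue: 08:12–14:18 = 6 h 6 min
Wed: 07:35–16:56 = 9 h 21 min
Thu: 05:43–17:32 = 11 h 49 min
Fri: 11:09–22:19 = 11 h 10 min
Tue reg 6 h 6 min / OT 0 h 0 min; Wed reg 9 h 0 min / OT 0 h 21 min; Thu reg 9 h 0 min / OT 2 h 49 min; Fri reg 9 h 0 min / OT 2 h 10 min.
Totals: regular 33 h 6 min, overtime 5 h 20 min.

Regular 33.10 hours, overtime 5.33 hours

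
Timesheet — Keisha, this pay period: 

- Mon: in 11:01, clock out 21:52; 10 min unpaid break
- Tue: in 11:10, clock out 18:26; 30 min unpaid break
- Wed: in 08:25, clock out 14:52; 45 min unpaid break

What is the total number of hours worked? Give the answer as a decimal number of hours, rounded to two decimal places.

23.15 hours

Mon: 11:01–21:52 = 10 h 51 min; less 10 min break → 10 h 41 min
Tue: 11:10–18:26 = 7 h 16 min; less 30 min break → 6 h 46 min
Wed: 08:25–14:52 = 6 h 27 min; less 45 min break → 5 h 42 min
Total: 10 h 41 min + 6 h 46 min + 5 h 42 min = 23 h 9 min.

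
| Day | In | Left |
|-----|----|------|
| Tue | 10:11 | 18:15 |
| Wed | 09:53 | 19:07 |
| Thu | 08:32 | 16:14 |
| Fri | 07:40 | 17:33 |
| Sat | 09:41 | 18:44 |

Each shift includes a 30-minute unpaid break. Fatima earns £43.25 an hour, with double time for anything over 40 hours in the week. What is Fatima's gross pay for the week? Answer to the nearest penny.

£1853.98

Tue: 10:11–18:15 = 8 h 4 min; less 30 min break → 7 h 34 min
Wed: 09:53–19:07 = 9 h 14 min; less 30 min break → 8 h 44 min
Thu: 08:32–16:14 = 7 h 42 min; less 30 min break → 7 h 12 min
Fri: 07:40–17:33 = 9 h 53 min; less 30 min break → 9 h 23 min
Sat: 09:41–18:44 = 9 h 3 min; less 30 min break → 8 h 33 min
Total worked: 41 h 26 min = 2486 min.
Regular 40 h 0 min = 2400 min at £43.25/h; overtime 1 h 26 min = 86 min at £86.50/h.
Pay = (2400 × £43.25 + 86 × £86.50) ÷ 60 = £1853.98.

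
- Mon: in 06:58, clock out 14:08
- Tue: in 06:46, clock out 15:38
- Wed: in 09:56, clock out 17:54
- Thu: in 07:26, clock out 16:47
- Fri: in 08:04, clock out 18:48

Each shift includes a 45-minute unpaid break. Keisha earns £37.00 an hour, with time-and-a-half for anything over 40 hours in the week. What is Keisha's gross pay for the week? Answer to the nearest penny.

Mon: 06:58–14:08 = 7 h 10 min; less 45 min break → 6 h 25 min
Tue: 06:46–15:38 = 8 h 52 min; less 45 min break → 8 h 7 min
Wed: 09:56–17:54 = 7 h 58 min; less 45 min break → 7 h 13 min
Thu: 07:26–16:47 = 9 h 21 min; less 45 min break → 8 h 36 min
Fri: 08:04–18:48 = 10 h 44 min; less 45 min break → 9 h 59 min
Total worked: 40 h 20 min = 2420 min.
Regular 40 h 0 min = 2400 min at £37.00/h; overtime 0 h 20 min = 20 min at £55.50/h.
Pay = (2400 × £37.00 + 20 × £55.50) ÷ 60 = £1498.50.

£1498.50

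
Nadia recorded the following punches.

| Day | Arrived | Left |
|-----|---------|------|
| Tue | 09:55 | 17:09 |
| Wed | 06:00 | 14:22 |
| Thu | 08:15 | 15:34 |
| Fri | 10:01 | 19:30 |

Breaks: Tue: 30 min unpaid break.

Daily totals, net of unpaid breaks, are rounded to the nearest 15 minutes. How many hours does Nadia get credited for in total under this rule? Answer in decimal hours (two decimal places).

Tue: 09:55–17:09 = 7 h 14 min − 30 min = 6 h 44 min → rounds to 6 h 45 min
Wed: 06:00–14:22 = 8 h 22 min → rounds to 8 h 15 min
Thu: 08:15–15:34 = 7 h 19 min → rounds to 7 h 15 min
Fri: 10:01–19:30 = 9 h 29 min → rounds to 9 h 30 min
Total credited: 31 h 45 min.

31.75 hours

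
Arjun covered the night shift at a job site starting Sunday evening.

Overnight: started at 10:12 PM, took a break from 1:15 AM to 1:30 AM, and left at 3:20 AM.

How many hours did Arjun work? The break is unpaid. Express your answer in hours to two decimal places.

Overnight: 10:12 PM → midnight = 1 h 48 min; midnight → 3:20 AM = 3 h 20 min; span 5 h 8 min; less 15 min break → 4 h 53 min

4.88 hours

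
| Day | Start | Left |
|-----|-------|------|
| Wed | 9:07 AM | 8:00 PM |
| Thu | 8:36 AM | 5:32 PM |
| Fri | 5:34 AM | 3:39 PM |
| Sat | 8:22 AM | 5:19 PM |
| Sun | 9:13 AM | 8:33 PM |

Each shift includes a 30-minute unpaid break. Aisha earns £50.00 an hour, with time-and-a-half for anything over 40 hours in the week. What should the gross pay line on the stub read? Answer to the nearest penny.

Wed: 9:07 AM–8:00 PM = 10 h 53 min; less 30 min break → 10 h 23 min
Thu: 8:36 AM–5:32 PM = 8 h 56 min; less 30 min break → 8 h 26 min
Fri: 5:34 AM–3:39 PM = 10 h 5 min; less 30 min break → 9 h 35 min
Sat: 8:22 AM–5:19 PM = 8 h 57 min; less 30 min break → 8 h 27 min
Sun: 9:13 AM–8:33 PM = 11 h 20 min; less 30 min break → 10 h 50 min
Total worked: 47 h 41 min = 2861 min.
Regular 40 h 0 min = 2400 min at £50.00/h; overtime 7 h 41 min = 461 min at £75.00/h.
Pay = (2400 × £50.00 + 461 × £75.00) ÷ 60 = £2576.25.

£2576.25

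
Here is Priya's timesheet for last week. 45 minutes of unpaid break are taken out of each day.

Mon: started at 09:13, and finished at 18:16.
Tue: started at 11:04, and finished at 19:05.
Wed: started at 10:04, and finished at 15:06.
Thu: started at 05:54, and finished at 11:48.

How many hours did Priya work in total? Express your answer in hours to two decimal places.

Mon: 09:13–18:16 = 9 h 3 min; less 45 min break → 8 h 18 min
Tue: 11:04–19:05 = 8 h 1 min; less 45 min break → 7 h 16 min
Wed: 10:04–15:06 = 5 h 2 min; less 45 min break → 4 h 17 min
Thu: 05:54–11:48 = 5 h 54 min; less 45 min break → 5 h 9 min
Total: 8 h 18 min + 7 h 16 min + 4 h 17 min + 5 h 9 min = 25 h 0 min.

25.00 hours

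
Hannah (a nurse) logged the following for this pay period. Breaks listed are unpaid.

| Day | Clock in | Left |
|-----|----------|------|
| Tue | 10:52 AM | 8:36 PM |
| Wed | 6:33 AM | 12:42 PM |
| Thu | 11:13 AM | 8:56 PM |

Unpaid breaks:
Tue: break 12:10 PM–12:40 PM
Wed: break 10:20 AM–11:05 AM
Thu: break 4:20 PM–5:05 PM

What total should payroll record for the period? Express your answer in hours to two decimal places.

Tue: 10:52 AM–8:36 PM = 9 h 44 min; less 30 min break → 9 h 14 min
Wed: 6:33 AM–12:42 PM = 6 h 9 min; less 45 min break → 5 h 24 min
Thu: 11:13 AM–8:56 PM = 9 h 43 min; less 45 min break → 8 h 58 min
Total: 9 h 14 min + 5 h 24 min + 8 h 58 min = 23 h 36 min.

23.60 hours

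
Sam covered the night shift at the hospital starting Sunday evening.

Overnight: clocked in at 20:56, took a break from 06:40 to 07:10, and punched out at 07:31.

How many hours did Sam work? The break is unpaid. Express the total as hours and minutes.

Overnight: 20:56 → midnight = 3 h 4 min; midnight → 07:31 = 7 h 31 min; span 10 h 35 min; less 30 min break → 10 h 5 min

10 h 5 min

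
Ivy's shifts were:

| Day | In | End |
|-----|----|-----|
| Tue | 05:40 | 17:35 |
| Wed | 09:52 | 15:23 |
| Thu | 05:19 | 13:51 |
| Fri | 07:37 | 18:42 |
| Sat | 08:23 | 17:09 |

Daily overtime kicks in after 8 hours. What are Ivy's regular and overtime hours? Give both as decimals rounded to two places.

Tue: 05:40–17:35 = 11 h 55 min
Wed: 09:52–15:23 = 5 h 31 min
Thu: 05:19–13:51 = 8 h 32 min
Fri: 07:37–18:42 = 11 h 5 min
Sat: 08:23–17:09 = 8 h 46 min
Tue reg 8 h 0 min / OT 3 h 55 min; Wed reg 5 h 31 min / OT 0 h 0 min; Thu reg 8 h 0 min / OT 0 h 32 min; Fri reg 8 h 0 min / OT 3 h 5 min; Sat reg 8 h 0 min / OT 0 h 46 min.
Totals: regular 37 h 31 min, overtime 8 h 18 min.

Regular 37.52 hours, overtime 8.30 hours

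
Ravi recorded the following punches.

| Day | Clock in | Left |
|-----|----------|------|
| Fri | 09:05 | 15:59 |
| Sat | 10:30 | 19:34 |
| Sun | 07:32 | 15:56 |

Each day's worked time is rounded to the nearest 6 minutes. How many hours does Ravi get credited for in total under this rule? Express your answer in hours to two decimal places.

24.40 hours

Fri: 09:05–15:59 = 6 h 54 min → rounds to 6 h 54 min
Sat: 10:30–19:34 = 9 h 4 min → rounds to 9 h 6 min
Sun: 07:32–15:56 = 8 h 24 min → rounds to 8 h 24 min
Total credited: 24 h 24 min.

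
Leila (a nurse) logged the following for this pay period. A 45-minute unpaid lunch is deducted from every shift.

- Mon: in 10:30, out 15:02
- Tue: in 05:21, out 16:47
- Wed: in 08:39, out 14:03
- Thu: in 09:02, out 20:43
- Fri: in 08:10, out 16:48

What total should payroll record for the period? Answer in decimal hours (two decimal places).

37.93 hours

Mon: 10:30–15:02 = 4 h 32 min; less 45 min break → 3 h 47 min
Tue: 05:21–16:47 = 11 h 26 min; less 45 min break → 10 h 41 min
Wed: 08:39–14:03 = 5 h 24 min; less 45 min break → 4 h 39 min
Thu: 09:02–20:43 = 11 h 41 min; less 45 min break → 10 h 56 min
Fri: 08:10–16:48 = 8 h 38 min; less 45 min break → 7 h 53 min
Total: 3 h 47 min + 10 h 41 min + 4 h 39 min + 10 h 56 min + 7 h 53 min = 37 h 56 min.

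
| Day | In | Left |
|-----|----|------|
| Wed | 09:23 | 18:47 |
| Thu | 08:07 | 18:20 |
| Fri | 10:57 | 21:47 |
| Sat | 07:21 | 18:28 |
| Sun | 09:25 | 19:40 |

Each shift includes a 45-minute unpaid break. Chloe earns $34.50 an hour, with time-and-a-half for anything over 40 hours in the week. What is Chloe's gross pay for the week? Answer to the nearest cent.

$1797.45

Wed: 09:23–18:47 = 9 h 24 min; less 45 min break → 8 h 39 min
Thu: 08:07–18:20 = 10 h 13 min; less 45 min break → 9 h 28 min
Fri: 10:57–21:47 = 10 h 50 min; less 45 min break → 10 h 5 min
Sat: 07:21–18:28 = 11 h 7 min; less 45 min break → 10 h 22 min
Sun: 09:25–19:40 = 10 h 15 min; less 45 min break → 9 h 30 min
Total worked: 48 h 4 min = 2884 min.
Regular 40 h 0 min = 2400 min at $34.50/h; overtime 8 h 4 min = 484 min at $51.75/h.
Pay = (2400 × $34.50 + 484 × $51.75) ÷ 60 = $1797.45.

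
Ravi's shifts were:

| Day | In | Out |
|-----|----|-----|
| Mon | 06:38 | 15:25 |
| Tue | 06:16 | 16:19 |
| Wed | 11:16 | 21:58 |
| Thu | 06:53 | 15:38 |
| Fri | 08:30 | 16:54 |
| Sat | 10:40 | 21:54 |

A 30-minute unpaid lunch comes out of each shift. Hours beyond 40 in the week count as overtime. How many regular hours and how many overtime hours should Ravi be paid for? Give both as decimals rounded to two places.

Regular 40.00 hours, overtime 14.92 hours

Mon: 06:38–15:25 = 8 h 47 min; less 30 min break → 8 h 17 min
Tue: 06:16–16:19 = 10 h 3 min; less 30 min break → 9 h 33 min
Wed: 11:16–21:58 = 10 h 42 min; less 30 min break → 10 h 12 min
Thu: 06:53–15:38 = 8 h 45 min; less 30 min break → 8 h 15 min
Fri: 08:30–16:54 = 8 h 24 min; less 30 min break → 7 h 54 min
Sat: 10:40–21:54 = 11 h 14 min; less 30 min break → 10 h 44 min
Total worked: 54 h 55 min = 54.92 h.
Threshold 40 h → overtime 14 h 55 min, regular 40 h 0 min.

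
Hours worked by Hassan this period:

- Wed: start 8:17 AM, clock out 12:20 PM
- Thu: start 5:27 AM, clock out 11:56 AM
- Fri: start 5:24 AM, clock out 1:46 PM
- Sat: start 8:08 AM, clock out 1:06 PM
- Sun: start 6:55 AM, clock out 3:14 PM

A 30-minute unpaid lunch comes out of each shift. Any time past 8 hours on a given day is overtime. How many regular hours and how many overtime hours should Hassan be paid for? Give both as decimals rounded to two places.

Regular 29.68 hours, overtime 0.00 hours

Wed: 8:17 AM–12:20 PM = 4 h 3 min; less 30 min break → 3 h 33 min
Thu: 5:27 AM–11:56 AM = 6 h 29 min; less 30 min break → 5 h 59 min
Fri: 5:24 AM–1:46 PM = 8 h 22 min; less 30 min break → 7 h 52 min
Sat: 8:08 AM–1:06 PM = 4 h 58 min; less 30 min break → 4 h 28 min
Sun: 6:55 AM–3:14 PM = 8 h 19 min; less 30 min break → 7 h 49 min
Wed reg 3 h 33 min / OT 0 h 0 min; Thu reg 5 h 59 min / OT 0 h 0 min; Fri reg 7 h 52 min / OT 0 h 0 min; Sat reg 4 h 28 min / OT 0 h 0 min; Sun reg 7 h 49 min / OT 0 h 0 min.
Totals: regular 29 h 41 min, overtime 0 h 0 min.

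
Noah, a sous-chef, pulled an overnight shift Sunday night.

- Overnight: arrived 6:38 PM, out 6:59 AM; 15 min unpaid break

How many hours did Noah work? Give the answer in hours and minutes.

Overnight: 6:38 PM → midnight = 5 h 22 min; midnight → 6:59 AM = 6 h 59 min; span 12 h 21 min; less 15 min break → 12 h 6 min

12 h 6 min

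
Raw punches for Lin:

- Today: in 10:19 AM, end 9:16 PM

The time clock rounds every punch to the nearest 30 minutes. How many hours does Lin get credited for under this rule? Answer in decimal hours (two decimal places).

Today: in 10:19 AM→10:30 AM, out 9:16 PM→9:30 PM; 11 h 0 min

11.00 hours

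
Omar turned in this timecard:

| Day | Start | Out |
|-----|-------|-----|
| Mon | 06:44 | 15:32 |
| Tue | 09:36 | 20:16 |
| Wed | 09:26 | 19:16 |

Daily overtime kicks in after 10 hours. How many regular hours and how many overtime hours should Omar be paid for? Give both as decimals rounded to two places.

Regular 28.63 hours, overtime 0.67 hours

Mon: 06:44–15:32 = 8 h 48 min
Tue: 09:36–20:16 = 10 h 40 min
Wed: 09:26–19:16 = 9 h 50 min
Mon reg 8 h 48 min / OT 0 h 0 min; Tue reg 10 h 0 min / OT 0 h 40 min; Wed reg 9 h 50 min / OT 0 h 0 min.
Totals: regular 28 h 38 min, overtime 0 h 40 min.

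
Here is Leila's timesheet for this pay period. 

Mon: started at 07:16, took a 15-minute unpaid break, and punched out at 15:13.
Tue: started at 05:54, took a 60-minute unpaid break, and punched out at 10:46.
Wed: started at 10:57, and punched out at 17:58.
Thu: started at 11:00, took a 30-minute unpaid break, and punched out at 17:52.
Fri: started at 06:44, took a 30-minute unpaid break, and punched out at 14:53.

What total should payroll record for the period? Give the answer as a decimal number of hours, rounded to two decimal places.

32.60 hours

Mon: 07:16–15:13 = 7 h 57 min; less 15 min break → 7 h 42 min
Tue: 05:54–10:46 = 4 h 52 min; less 60 min break → 3 h 52 min
Wed: 10:57–17:58 = 7 h 1 min
Thu: 11:00–17:52 = 6 h 52 min; less 30 min break → 6 h 22 min
Fri: 06:44–14:53 = 8 h 9 min; less 30 min break → 7 h 39 min
Total: 7 h 42 min + 3 h 52 min + 7 h 1 min + 6 h 22 min + 7 h 39 min = 32 h 36 min.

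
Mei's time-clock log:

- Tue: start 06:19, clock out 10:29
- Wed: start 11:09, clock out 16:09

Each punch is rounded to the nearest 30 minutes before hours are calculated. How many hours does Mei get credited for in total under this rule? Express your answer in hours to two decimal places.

Tue: in 06:19→06:30, out 10:29→10:30; 4 h 0 min
Wed: in 11:09→11:00, out 16:09→16:00; 5 h 0 min
Total credited: 9 h 0 min.

9.00 hours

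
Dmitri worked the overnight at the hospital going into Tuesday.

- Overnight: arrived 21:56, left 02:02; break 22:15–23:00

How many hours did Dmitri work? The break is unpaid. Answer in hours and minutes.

Overnight: 21:56 → midnight = 2 h 4 min; midnight → 02:02 = 2 h 2 min; span 4 h 6 min; less 45 min break → 3 h 21 min

3 h 21 min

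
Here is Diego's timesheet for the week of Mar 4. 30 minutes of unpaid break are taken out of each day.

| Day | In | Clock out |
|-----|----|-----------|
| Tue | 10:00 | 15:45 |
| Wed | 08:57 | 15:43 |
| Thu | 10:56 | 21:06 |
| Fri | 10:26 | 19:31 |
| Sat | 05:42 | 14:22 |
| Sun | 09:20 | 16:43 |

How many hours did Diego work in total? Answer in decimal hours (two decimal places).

44.82 hours

Tue: 10:00–15:45 = 5 h 45 min; less 30 min break → 5 h 15 min
Wed: 08:57–15:43 = 6 h 46 min; less 30 min break → 6 h 16 min
Thu: 10:56–21:06 = 10 h 10 min; less 30 min break → 9 h 40 min
Fri: 10:26–19:31 = 9 h 5 min; less 30 min break → 8 h 35 min
Sat: 05:42–14:22 = 8 h 40 min; less 30 min break → 8 h 10 min
Sun: 09:20–16:43 = 7 h 23 min; less 30 min break → 6 h 53 min
Total: 5 h 15 min + 6 h 16 min + 9 h 40 min + 8 h 35 min + 8 h 10 min + 6 h 53 min = 44 h 49 min.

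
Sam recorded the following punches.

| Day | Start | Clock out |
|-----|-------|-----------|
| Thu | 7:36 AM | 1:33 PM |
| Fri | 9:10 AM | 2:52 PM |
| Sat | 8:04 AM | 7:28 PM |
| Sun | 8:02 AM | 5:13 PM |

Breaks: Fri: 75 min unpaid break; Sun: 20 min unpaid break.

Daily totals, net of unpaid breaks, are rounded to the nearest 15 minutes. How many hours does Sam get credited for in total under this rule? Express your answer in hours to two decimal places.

30.75 hours

Thu: 7:36 AM–1:33 PM = 5 h 57 min → rounds to 6 h 0 min
Fri: 9:10 AM–2:52 PM = 5 h 42 min − 75 min = 4 h 27 min → rounds to 4 h 30 min
Sat: 8:04 AM–7:28 PM = 11 h 24 min → rounds to 11 h 30 min
Sun: 8:02 AM–5:13 PM = 9 h 11 min − 20 min = 8 h 51 min → rounds to 8 h 45 min
Total credited: 30 h 45 min.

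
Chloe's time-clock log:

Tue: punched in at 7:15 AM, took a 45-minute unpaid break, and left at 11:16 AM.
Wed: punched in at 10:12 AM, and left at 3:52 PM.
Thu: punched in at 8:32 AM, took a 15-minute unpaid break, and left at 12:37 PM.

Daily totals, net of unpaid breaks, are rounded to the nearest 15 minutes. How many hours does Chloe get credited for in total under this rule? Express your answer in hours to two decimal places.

12.75 hours

Tue: 7:15 AM–11:16 AM = 4 h 1 min − 45 min = 3 h 16 min → rounds to 3 h 15 min
Wed: 10:12 AM–3:52 PM = 5 h 40 min → rounds to 5 h 45 min
Thu: 8:32 AM–12:37 PM = 4 h 5 min − 15 min = 3 h 50 min → rounds to 3 h 45 min
Total credited: 12 h 45 min.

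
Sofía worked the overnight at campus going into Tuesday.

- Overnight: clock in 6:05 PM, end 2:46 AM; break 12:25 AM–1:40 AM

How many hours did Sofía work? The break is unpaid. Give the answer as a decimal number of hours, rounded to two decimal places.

Overnight: 6:05 PM → midnight = 5 h 55 min; midnight → 2:46 AM = 2 h 46 min; span 8 h 41 min; less 75 min break → 7 h 26 min

7.43 hours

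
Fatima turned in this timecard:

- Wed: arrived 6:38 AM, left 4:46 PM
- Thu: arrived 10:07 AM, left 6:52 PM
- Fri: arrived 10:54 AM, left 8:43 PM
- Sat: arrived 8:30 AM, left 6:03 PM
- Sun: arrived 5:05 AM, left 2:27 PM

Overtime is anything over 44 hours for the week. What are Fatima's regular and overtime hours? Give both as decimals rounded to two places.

Wed: 6:38 AM–4:46 PM = 10 h 8 min
Thu: 10:07 AM–6:52 PM = 8 h 45 min
Fri: 10:54 AM–8:43 PM = 9 h 49 min
Sat: 8:30 AM–6:03 PM = 9 h 33 min
Sun: 5:05 AM–2:27 PM = 9 h 22 min
Total worked: 47 h 37 min = 47.62 h.
Threshold 44 h → overtime 3 h 37 min, regular 44 h 0 min.

Regular 44.00 hours, overtime 3.62 hours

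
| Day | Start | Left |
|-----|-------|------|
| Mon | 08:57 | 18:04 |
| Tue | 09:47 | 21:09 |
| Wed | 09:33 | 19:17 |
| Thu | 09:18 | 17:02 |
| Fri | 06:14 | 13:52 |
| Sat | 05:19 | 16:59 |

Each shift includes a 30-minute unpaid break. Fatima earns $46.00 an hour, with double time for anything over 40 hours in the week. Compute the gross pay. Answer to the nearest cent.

$3151.00

Mon: 08:57–18:04 = 9 h 7 min; less 30 min break → 8 h 37 min
Tue: 09:47–21:09 = 11 h 22 min; less 30 min break → 10 h 52 min
Wed: 09:33–19:17 = 9 h 44 min; less 30 min break → 9 h 14 min
Thu: 09:18–17:02 = 7 h 44 min; less 30 min break → 7 h 14 min
Fri: 06:14–13:52 = 7 h 38 min; less 30 min break → 7 h 8 min
Sat: 05:19–16:59 = 11 h 40 min; less 30 min break → 11 h 10 min
Total worked: 54 h 15 min = 3255 min.
Regular 40 h 0 min = 2400 min at $46.00/h; overtime 14 h 15 min = 855 min at $92.00/h.
Pay = (2400 × $46.00 + 855 × $92.00) ÷ 60 = $3151.00.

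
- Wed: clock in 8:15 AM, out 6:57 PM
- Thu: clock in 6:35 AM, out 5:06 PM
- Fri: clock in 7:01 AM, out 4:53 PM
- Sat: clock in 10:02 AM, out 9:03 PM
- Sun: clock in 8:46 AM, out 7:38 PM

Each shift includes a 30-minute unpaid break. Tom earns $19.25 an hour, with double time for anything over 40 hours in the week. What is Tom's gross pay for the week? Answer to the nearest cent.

$1172.97

Wed: 8:15 AM–6:57 PM = 10 h 42 min; less 30 min break → 10 h 12 min
Thu: 6:35 AM–5:06 PM = 10 h 31 min; less 30 min break → 10 h 1 min
Fri: 7:01 AM–4:53 PM = 9 h 52 min; less 30 min break → 9 h 22 min
Sat: 10:02 AM–9:03 PM = 11 h 1 min; less 30 min break → 10 h 31 min
Sun: 8:46 AM–7:38 PM = 10 h 52 min; less 30 min break → 10 h 22 min
Total worked: 50 h 28 min = 3028 min.
Regular 40 h 0 min = 2400 min at $19.25/h; overtime 10 h 28 min = 628 min at $38.50/h.
Pay = (2400 × $19.25 + 628 × $38.50) ÷ 60 = $1172.97.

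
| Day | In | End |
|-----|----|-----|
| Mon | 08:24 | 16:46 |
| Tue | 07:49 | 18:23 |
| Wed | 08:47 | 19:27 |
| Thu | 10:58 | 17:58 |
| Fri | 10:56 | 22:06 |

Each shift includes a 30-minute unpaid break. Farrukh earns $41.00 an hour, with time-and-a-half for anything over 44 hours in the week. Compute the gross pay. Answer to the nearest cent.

Mon: 08:24–16:46 = 8 h 22 min; less 30 min break → 7 h 52 min
Tue: 07:49–18:23 = 10 h 34 min; less 30 min break → 10 h 4 min
Wed: 08:47–19:27 = 10 h 40 min; less 30 min break → 10 h 10 min
Thu: 10:58–17:58 = 7 h 0 min; less 30 min break → 6 h 30 min
Fri: 10:56–22:06 = 11 h 10 min; less 30 min break → 10 h 40 min
Total worked: 45 h 16 min = 2716 min.
Regular 44 h 0 min = 2640 min at $41.00/h; overtime 1 h 16 min = 76 min at $61.50/h.
Pay = (2640 × $41.00 + 76 × $61.50) ÷ 60 = $1881.90.

$1881.90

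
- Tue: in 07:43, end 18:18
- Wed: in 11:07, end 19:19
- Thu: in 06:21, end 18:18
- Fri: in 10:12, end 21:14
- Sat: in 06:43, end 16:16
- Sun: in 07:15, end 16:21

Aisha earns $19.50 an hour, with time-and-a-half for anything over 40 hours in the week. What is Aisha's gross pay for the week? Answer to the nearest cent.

Tue: 07:43–18:18 = 10 h 35 min
Wed: 11:07–19:19 = 8 h 12 min
Thu: 06:21–18:18 = 11 h 57 min
Fri: 10:12–21:14 = 11 h 2 min
Sat: 06:43–16:16 = 9 h 33 min
Sun: 07:15–16:21 = 9 h 6 min
Total worked: 60 h 25 min = 3625 min.
Regular 40 h 0 min = 2400 min at $19.50/h; overtime 20 h 25 min = 1225 min at $29.25/h.
Pay = (2400 × $19.50 + 1225 × $29.25) ÷ 60 = $1377.19.

$1377.19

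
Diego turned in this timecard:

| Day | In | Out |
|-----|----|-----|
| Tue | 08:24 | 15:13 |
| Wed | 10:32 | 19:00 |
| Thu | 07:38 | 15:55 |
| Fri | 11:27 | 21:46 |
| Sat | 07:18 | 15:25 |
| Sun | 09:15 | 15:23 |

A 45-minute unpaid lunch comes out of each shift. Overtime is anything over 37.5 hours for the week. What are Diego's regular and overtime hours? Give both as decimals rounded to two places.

Regular 37.50 hours, overtime 6.13 hours

Tue: 08:24–15:13 = 6 h 49 min; less 45 min break → 6 h 4 min
Wed: 10:32–19:00 = 8 h 28 min; less 45 min break → 7 h 43 min
Thu: 07:38–15:55 = 8 h 17 min; less 45 min break → 7 h 32 min
Fri: 11:27–21:46 = 10 h 19 min; less 45 min break → 9 h 34 min
Sat: 07:18–15:25 = 8 h 7 min; less 45 min break → 7 h 22 min
Sun: 09:15–15:23 = 6 h 8 min; less 45 min break → 5 h 23 min
Total worked: 43 h 38 min = 43.63 h.
Threshold 37.5 h → overtime 6 h 8 min, regular 37 h 30 min.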